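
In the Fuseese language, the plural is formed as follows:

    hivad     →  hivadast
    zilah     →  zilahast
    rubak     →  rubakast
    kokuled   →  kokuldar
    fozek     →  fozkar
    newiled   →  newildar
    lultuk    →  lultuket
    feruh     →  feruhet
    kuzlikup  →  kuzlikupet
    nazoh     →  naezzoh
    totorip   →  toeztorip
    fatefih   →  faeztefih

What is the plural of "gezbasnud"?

hivad and kokuled both end in -d yet inflect differently (hivadast, kokuldar), so the final letter is not what conditions the rule; the last vowel is.
"gezbasnud" has last vowel 'u'. The stems whose last vowel is 'u' (lultuk → lultuket, feruh → feruhet, kuzlikup → kuzlikupet) add -et.
The other patterns: stems whose last vowel is 'a' add -ast; stems whose last vowel is 'e' delete the last vowel and add -ar; stems whose last vowel is 'i' or 'o' insert -ez- after the first vowel.
So gezbasnud → gezbasnudet.

gezbasnudet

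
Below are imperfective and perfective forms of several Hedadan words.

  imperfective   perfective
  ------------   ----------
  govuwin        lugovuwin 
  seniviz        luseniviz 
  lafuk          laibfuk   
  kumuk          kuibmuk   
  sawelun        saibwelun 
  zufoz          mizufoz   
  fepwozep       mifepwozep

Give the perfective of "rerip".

govuwin and sawelun both end in -n yet inflect differently (lugovuwin, saibwelun), so the final letter is not what conditions the rule; the last vowel is.
"rerip" has last vowel 'i'. The stems whose last vowel is 'i' (govuwin → lugovuwin, seniviz → luseniviz) add the prefix lu-.
So rerip → lurerip.

lurerip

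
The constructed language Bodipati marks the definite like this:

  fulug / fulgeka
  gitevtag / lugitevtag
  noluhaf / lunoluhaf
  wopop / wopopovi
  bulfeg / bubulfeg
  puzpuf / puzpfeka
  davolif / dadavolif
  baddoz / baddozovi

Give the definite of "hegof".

hegofovi

noluhaf and puzpuf both end in -f yet inflect differently (lunoluhaf, puzpfeka), so the final letter is not what conditions the rule; the last vowel is.
"hegof" has last vowel 'o'. The stems whose last vowel is 'o' (baddoz → baddozovi, wopop → wopopovi) add -ovi.
The other patterns: stems whose last vowel is 'a' add the prefix lu-; stems whose last vowel is 'u' delete the last vowel and add -eka; stems whose last vowel is 'e' or 'i' repeat the first consonant+vowel as a prefix.
So hegof → hegofovi.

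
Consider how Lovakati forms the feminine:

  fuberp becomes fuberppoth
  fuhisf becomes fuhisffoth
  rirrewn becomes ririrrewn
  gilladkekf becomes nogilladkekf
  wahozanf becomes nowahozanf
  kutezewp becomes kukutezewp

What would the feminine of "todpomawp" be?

totodpomawp

fuberp and kutezewp both end in -p yet inflect differently (fuberppoth, kukutezewp), so the final letter is not what conditions the rule; the second-to-last letter is.
"todpomawp" has second-to-last letter 'w'. The stems whose second-to-last letter is 'w' (kutezewp → kukutezewp, rirrewn → ririrrewn) repeat the first consonant+vowel as a prefix.
The other patterns: stems whose second-to-last letter is 'r' or 's' double the final consonant and add -oth; stems whose second-to-last letter is 'k' or 'n' add the prefix no-.
So todpomawp → totodpomawp.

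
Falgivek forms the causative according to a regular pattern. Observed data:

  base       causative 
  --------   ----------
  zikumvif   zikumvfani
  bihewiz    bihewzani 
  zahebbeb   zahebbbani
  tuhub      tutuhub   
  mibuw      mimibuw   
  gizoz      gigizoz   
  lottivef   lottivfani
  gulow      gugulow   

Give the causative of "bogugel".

boguglani

"bogugel" has 3 vowels. The stems with 3 vowels (bihewiz → bihewzani, lottivef → lottivfani, zikumvif → zikumvfani) delete the last vowel and add -ani.
The other pattern: stems with 2 vowels repeat the first consonant+vowel as a prefix.
So bogugel → boguglani.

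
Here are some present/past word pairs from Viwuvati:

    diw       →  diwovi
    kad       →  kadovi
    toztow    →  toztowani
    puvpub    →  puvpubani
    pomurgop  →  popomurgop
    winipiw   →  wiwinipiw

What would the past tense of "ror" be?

"ror" has 1 vowel. The stems with 1 vowel (diw → diwovi, kad → kadovi) add -ovi.
The other patterns: stems with 2 vowels add -ani; stems with 3 vowels repeat the first consonant+vowel as a prefix.
So ror → rorovi.

rorovi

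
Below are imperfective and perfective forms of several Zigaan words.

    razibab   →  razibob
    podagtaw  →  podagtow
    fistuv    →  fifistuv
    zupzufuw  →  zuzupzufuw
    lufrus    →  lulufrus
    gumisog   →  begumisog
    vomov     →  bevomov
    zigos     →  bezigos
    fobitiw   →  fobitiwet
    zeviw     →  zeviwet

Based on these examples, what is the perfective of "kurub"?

podagtaw and zupzufuw both end in -w yet inflect differently (podagtow, zuzupzufuw), so the final letter is not what conditions the rule; the last vowel is.
"kurub" has last vowel 'u'. The stems whose last vowel is 'u' (fistuv → fifistuv, zupzufuw → zuzupzufuw, lufrus → lulufrus) repeat the first consonant+vowel as a prefix.
So kurub → kukurub.

kukurub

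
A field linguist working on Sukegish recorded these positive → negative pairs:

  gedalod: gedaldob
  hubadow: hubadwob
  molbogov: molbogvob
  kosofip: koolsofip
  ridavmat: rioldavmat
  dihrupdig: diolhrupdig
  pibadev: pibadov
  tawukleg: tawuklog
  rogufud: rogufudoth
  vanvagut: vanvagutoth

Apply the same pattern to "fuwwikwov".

molbogov and pibadev both end in -v yet inflect differently (molbogvob, pibadov), so the final letter is not what conditions the rule; the last vowel is.
"fuwwikwov" has last vowel 'o'. The stems whose last vowel is 'o' (gedalod → gedaldob, hubadow → hubadwob, molbogov → molbogvob) delete the last vowel and add -ob.
So fuwwikwov → fuwwikwvob.

fuwwikwvob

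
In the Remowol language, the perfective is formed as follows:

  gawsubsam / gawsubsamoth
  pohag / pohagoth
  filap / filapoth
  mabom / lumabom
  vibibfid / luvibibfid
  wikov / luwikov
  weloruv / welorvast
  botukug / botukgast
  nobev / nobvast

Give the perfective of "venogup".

gawsubsam and mabom both end in -m yet inflect differently (gawsubsamoth, lumabom), so the final letter is not what conditions the rule; the last vowel is.
"venogup" has last vowel 'u'. The stems whose last vowel is 'u' (weloruv → welorvast, botukug → botukgast) delete the last vowel and add -ast.
So venogup → venogpast.

venogpast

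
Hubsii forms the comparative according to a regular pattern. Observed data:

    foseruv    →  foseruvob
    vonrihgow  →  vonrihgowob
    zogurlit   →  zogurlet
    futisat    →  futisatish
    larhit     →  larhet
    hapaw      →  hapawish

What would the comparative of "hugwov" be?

zogurlit and futisat both end in -t yet inflect differently (zogurlet, futisatish), so the final letter is not what conditions the rule; the last vowel is.
"hugwov" has last vowel 'o'. The one such stem in the data (vonrihgow → vonrihgowob) adds -ob, so the same rule applies.
The other patterns: stems whose last vowel is 'i' change the last vowel to 'e'; stems whose last vowel is 'a' add -ish.
So hugwov → hugwovob.

hugwovob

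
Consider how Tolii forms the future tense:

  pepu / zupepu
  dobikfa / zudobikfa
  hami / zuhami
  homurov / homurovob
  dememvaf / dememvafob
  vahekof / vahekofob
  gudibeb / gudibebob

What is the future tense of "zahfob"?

zahfobob

"zahfob" ends in a consonant. The stems ending in a consonant (homurov → homurovob, dememvaf → dememvafob, vahekof → vahekofob) add -ob.
The other pattern: stems ending in a vowel add the prefix zu-.
So zahfob → zahfobob.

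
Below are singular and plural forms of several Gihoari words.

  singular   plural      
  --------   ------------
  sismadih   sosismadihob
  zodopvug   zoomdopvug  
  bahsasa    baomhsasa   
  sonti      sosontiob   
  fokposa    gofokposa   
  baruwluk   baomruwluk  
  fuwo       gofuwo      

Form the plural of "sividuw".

sosividuwob

"sividuw" begins with s-. The stems beginning with s- (sismadih → sosismadihob, sonti → sosontiob) add so- … -ob around the stem.
So sividuw → sosividuwob.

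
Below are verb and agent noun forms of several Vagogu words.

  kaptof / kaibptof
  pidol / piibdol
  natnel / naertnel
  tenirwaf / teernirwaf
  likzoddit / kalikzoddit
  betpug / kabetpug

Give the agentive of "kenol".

keibnol

pidol and natnel both end in -l yet inflect differently (piibdol, naertnel), so the final letter is not what conditions the rule; the last vowel is.
"kenol" has last vowel 'o'. The stems whose last vowel is 'o' (kaptof → kaibptof, pidol → piibdol) insert -ib- after the first vowel.
So kenol → keibnol.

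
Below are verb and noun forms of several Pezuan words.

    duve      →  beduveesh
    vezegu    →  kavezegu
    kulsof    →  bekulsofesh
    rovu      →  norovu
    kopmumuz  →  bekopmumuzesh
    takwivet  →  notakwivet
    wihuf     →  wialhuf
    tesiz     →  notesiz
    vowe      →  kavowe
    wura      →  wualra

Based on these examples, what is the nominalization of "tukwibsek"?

notukwibsek

vezegu and rovu both end in -u yet inflect differently (kavezegu, norovu), so the final letter is not what conditions the rule; the first letter is.
"tukwibsek" begins with t-. The stems beginning with t- (tesiz → notesiz, takwivet → notakwivet) add the prefix no-.
So tukwibsek → notukwibsek.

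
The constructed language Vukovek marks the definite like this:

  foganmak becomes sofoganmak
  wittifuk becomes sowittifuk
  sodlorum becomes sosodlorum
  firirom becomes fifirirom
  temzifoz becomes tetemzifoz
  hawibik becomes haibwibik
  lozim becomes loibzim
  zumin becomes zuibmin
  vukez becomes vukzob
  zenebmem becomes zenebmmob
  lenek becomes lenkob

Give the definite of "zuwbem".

zuwbmob

"zuwbem" has last vowel 'e'. The stems whose last vowel is 'e' (vukez → vukzob, zenebmem → zenebmmob, lenek → lenkob) delete the last vowel and add -ob.
The other patterns: stems whose last vowel is 'a' or 'u' add the prefix so-; stems whose last vowel is 'o' repeat the first consonant+vowel as a prefix; stems whose last vowel is 'i' insert -ib- after the first vowel.
So zuwbem → zuwbmob.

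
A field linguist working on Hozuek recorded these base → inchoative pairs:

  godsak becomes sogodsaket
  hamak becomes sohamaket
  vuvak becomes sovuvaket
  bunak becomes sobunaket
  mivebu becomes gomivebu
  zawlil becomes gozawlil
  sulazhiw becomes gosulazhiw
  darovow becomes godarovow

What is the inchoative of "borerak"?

"borerak" ends in -k. The stems ending in -k (godsak → sogodsaket, hamak → sohamaket, vuvak → sovuvaket) add so- … -et around the stem.
The other pattern: stems ending in -l, -u or -w add the prefix go-.
So borerak → soboreraket.

soboreraket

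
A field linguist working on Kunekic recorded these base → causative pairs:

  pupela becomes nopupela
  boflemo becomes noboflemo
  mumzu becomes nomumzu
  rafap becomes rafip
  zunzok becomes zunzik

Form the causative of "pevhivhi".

pupela and rafap both have last vowel 'a' yet inflect differently (nopupela, rafip), so the last vowel is not what conditions the rule; whether the stem ends in a vowel or a consonant is.
"pevhivhi" ends in a vowel. The stems ending in a vowel (pupela → nopupela, mumzu → nomumzu, boflemo → noboflemo) add the prefix no-.
So pevhivhi → nopevhivhi.

nopevhivhi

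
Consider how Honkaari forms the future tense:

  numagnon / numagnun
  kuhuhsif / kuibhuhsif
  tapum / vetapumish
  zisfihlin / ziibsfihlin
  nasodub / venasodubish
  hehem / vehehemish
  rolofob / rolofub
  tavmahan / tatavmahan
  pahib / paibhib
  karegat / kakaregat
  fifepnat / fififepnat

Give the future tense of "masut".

vemasutish

tavmahan and zisfihlin both end in -n yet inflect differently (tatavmahan, ziibsfihlin), so the final letter is not what conditions the rule; the last vowel is.
"masut" has last vowel 'u'. The stems whose last vowel is 'u' (tapum → vetapumish, nasodub → venasodubish) add ve- … -ish around the stem.
The other patterns: stems whose last vowel is 'a' repeat the first consonant+vowel as a prefix; stems whose last vowel is 'i' insert -ib- after the first vowel; stems whose last vowel is 'o' change the last vowel to 'u'.
So masut → vemasutish.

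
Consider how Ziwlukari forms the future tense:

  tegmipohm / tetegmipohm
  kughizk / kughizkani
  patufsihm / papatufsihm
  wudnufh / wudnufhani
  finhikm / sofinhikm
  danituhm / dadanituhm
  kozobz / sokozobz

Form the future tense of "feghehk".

patufsihm and finhikm both end in -m yet inflect differently (papatufsihm, sofinhikm), so the final letter is not what conditions the rule; the second-to-last letter is.
"feghehk" has second-to-last letter 'h'. The stems whose second-to-last letter is 'h' (patufsihm → papatufsihm, danituhm → dadanituhm, tegmipohm → tetegmipohm) repeat the first consonant+vowel as a prefix.
The other patterns: stems whose second-to-last letter is 'b' or 'k' add the prefix so-; stems whose second-to-last letter is 'f' or 'z' add -ani.
So feghehk → fefeghehk.

fefeghehk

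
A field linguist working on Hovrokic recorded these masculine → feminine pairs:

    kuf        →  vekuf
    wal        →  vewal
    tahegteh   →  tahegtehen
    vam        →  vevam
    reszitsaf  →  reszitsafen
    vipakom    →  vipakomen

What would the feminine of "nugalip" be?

vam and vipakom both end in -m yet inflect differently (vevam, vipakomen), so the final letter is not what conditions the rule; the number of vowels is.
"nugalip" has 3 vowels. The stems with 3 vowels (vipakom → vipakomen, reszitsaf → reszitsafen, tahegteh → tahegtehen) add -en.
The other pattern: stems with 1 vowel add the prefix ve-.
So nugalip → nugalipen.

nugalipen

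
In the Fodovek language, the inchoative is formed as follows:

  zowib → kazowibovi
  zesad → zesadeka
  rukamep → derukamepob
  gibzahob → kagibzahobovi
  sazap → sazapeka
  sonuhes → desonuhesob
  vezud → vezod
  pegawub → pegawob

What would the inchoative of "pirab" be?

rukamep and sazap both end in -p yet inflect differently (derukamepob, sazapeka), so the final letter is not what conditions the rule; the last vowel is.
"pirab" has last vowel 'a'. The stems whose last vowel is 'a' (sazap → sazapeka, zesad → zesadeka) add -eka.
So pirab → pirabeka.

pirabeka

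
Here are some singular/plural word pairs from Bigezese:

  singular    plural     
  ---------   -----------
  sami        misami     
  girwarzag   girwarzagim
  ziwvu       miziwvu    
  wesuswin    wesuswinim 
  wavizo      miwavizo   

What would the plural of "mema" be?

"mema" ends in a vowel. The stems ending in a vowel (wavizo → miwavizo, ziwvu → miziwvu, sami → misami) add the prefix mi-.
The other pattern: stems ending in a consonant add -im.
So mema → mimema.

mimema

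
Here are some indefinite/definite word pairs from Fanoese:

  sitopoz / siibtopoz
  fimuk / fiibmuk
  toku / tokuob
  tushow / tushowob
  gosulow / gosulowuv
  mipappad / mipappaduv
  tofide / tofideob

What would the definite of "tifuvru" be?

tifuvruob

"tifuvru" begins with t-. The stems beginning with t- (tushow → tushowob, tofide → tofideob, toku → tokuob) add -ob.
The other patterns: stems beginning with f- or s- insert -ib- after the first vowel; stems beginning with g- or m- add -uv.
So tifuvru → tifuvruob.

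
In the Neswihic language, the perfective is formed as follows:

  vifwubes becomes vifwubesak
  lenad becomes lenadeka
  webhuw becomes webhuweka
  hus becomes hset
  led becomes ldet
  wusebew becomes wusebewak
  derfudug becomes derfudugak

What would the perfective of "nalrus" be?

led and lenad both end in -d yet inflect differently (ldet, lenadeka), so the final letter is not what conditions the rule; the number of vowels is.
"nalrus" has 2 vowels. The stems with 2 vowels (lenad → lenadeka, webhuw → webhuweka) add -eka.
So nalrus → nalruseka.

nalruseka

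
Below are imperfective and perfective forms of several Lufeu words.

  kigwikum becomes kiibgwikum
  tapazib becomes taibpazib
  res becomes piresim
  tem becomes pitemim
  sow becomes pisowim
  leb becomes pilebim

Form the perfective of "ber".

piberim

kigwikum and tem both end in -m yet inflect differently (kiibgwikum, pitemim), so the final letter is not what conditions the rule; the number of vowels is.
"ber" has 1 vowel. The stems with 1 vowel (res → piresim, tem → pitemim, sow → pisowim) add pi- … -im around the stem.
So ber → piberim.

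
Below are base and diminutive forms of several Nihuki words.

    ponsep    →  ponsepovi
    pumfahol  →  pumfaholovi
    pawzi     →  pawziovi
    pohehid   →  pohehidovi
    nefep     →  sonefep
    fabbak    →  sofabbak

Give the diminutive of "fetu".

"fetu" begins with f-. The one such stem in the data (fabbak → sofabbak) adds the prefix so-, so the same rule applies.
So fetu → sofetu.

sofetu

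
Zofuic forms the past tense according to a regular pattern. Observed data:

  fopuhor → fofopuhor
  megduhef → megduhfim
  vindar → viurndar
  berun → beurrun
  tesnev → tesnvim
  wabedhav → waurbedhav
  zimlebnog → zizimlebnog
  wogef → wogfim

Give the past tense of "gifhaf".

giurfhaf

fopuhor and vindar both end in -r yet inflect differently (fofopuhor, viurndar), so the final letter is not what conditions the rule; the last vowel is.
"gifhaf" has last vowel 'a'. The stems whose last vowel is 'a' (vindar → viurndar, wabedhav → waurbedhav) insert -ur- after the first vowel.
So gifhaf → giurfhaf.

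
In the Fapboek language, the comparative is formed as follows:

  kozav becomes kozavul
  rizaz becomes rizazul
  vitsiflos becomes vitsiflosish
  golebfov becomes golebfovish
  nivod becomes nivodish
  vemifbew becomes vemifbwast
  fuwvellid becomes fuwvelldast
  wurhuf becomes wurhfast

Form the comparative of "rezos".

kozav and golebfov both end in -v yet inflect differently (kozavul, golebfovish), so the final letter is not what conditions the rule; the last vowel is.
"rezos" has last vowel 'o'. The stems whose last vowel is 'o' (vitsiflos → vitsiflosish, golebfov → golebfovish, nivod → nivodish) add -ish.
So rezos → rezosish.

rezosish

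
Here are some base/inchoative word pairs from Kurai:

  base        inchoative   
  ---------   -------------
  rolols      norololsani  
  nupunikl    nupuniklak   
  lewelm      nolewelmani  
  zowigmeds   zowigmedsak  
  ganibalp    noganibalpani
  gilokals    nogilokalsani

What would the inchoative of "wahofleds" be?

wahofledsak

gilokals and zowigmeds both end in -s yet inflect differently (nogilokalsani, zowigmedsak), so the final letter is not what conditions the rule; the second-to-last letter is.
"wahofleds" has second-to-last letter 'd'. The one such stem in the data (zowigmeds → zowigmedsak) adds -ak, so the same rule applies.
The other pattern: stems whose second-to-last letter is 'l' add no- … -ani around the stem.
So wahofleds → wahofledsak.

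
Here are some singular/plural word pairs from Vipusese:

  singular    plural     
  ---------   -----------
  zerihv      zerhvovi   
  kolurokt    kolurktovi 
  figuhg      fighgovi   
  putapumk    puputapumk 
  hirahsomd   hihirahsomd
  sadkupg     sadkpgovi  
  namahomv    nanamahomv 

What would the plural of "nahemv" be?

namahomv and zerihv both end in -v yet inflect differently (nanamahomv, zerhvovi), so the final letter is not what conditions the rule; the second-to-last letter is.
"nahemv" has second-to-last letter 'm'. The stems whose second-to-last letter is 'm' (namahomv → nanamahomv, hirahsomd → hihirahsomd, putapumk → puputapumk) repeat the first consonant+vowel as a prefix.
So nahemv → nanahemv.

nanahemv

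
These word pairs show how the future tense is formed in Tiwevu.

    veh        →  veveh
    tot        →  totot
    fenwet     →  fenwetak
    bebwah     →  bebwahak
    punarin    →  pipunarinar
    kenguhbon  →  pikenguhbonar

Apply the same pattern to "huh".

tot and fenwet both end in -t yet inflect differently (totot, fenwetak), so the final letter is not what conditions the rule; the number of vowels is.
"huh" has 1 vowel. The stems with 1 vowel (veh → veveh, tot → totot) repeat the first consonant+vowel as a prefix.
The other patterns: stems with 2 vowels add -ak; stems with 3 vowels add pi- … -ar around the stem.
So huh → huhuh.

huhuh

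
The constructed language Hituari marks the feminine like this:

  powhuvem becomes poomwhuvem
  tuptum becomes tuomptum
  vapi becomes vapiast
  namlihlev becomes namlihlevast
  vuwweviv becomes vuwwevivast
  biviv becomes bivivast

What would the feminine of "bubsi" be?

powhuvem and namlihlev both have last vowel 'e' yet inflect differently (poomwhuvem, namlihlevast), so the last vowel is not what conditions the rule; the final letter is.
"bubsi" ends in -i. The one such stem in the data (vapi → vapiast) adds -ast, so the same rule applies.
So bubsi → bubsiast.

bubsiast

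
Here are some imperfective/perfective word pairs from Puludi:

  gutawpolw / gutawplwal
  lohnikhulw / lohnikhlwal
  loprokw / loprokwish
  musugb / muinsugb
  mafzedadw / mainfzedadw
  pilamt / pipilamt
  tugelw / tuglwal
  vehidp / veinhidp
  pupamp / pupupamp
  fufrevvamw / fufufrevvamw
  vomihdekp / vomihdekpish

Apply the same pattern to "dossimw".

dodossimw

vomihdekp and pupamp both end in -p yet inflect differently (vomihdekpish, pupupamp), so the final letter is not what conditions the rule; the second-to-last letter is.
"dossimw" has second-to-last letter 'm'. The stems whose second-to-last letter is 'm' (pupamp → pupupamp, pilamt → pipilamt, fufrevvamw → fufufrevvamw) repeat the first consonant+vowel as a prefix.
So dossimw → dodossimw.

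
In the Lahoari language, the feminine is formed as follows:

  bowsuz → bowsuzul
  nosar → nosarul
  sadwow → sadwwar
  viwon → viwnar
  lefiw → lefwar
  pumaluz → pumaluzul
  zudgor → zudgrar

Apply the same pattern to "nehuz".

nehuzul

zudgor and nosar both end in -r yet inflect differently (zudgrar, nosarul), so the final letter is not what conditions the rule; the last vowel is.
"nehuz" has last vowel 'u'. The stems whose last vowel is 'u' (pumaluz → pumaluzul, bowsuz → bowsuzul) add -ul.
So nehuz → nehuzul.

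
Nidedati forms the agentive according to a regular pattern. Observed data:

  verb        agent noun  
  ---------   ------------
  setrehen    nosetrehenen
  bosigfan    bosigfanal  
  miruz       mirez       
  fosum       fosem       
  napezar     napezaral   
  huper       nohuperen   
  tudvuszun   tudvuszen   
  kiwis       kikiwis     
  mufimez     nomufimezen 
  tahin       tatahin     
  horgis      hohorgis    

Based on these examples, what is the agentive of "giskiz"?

setrehen and tahin both end in -n yet inflect differently (nosetrehenen, tatahin), so the final letter is not what conditions the rule; the last vowel is.
"giskiz" has last vowel 'i'. The stems whose last vowel is 'i' (kiwis → kikiwis, tahin → tatahin, horgis → hohorgis) repeat the first consonant+vowel as a prefix.
So giskiz → gigiskiz.

gigiskiz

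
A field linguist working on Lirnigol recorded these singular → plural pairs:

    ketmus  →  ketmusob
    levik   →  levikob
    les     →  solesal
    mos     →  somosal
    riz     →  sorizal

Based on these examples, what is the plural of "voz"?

sovozal

"voz" has 1 vowel. The stems with 1 vowel (mos → somosal, les → solesal, riz → sorizal) add so- … -al around the stem.
The other pattern: stems with 2 vowels add -ob.
So voz → sovozal.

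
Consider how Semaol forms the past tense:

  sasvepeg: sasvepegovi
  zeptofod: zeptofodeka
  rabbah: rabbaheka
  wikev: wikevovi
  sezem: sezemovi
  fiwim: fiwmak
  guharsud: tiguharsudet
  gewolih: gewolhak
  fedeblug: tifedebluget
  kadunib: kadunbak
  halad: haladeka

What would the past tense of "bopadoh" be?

bopadoheka

gewolih and rabbah both end in -h yet inflect differently (gewolhak, rabbaheka), so the final letter is not what conditions the rule; the last vowel is.
"bopadoh" has last vowel 'o'. The one such stem in the data (zeptofod → zeptofodeka) adds -eka, so the same rule applies.
The other patterns: stems whose last vowel is 'i' delete the last vowel and add -ak; stems whose last vowel is 'u' add ti- … -et around the stem; stems whose last vowel is 'e' add -ovi.
So bopadoh → bopadoheka.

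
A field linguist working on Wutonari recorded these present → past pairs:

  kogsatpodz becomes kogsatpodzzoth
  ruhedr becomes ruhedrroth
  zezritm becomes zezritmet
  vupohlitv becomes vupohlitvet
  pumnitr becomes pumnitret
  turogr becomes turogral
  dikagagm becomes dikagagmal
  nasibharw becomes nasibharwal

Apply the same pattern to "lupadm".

ruhedr and pumnitr both end in -r yet inflect differently (ruhedrroth, pumnitret), so the final letter is not what conditions the rule; the second-to-last letter is.
"lupadm" has second-to-last letter 'd'. The stems whose second-to-last letter is 'd' (kogsatpodz → kogsatpodzzoth, ruhedr → ruhedrroth) double the final consonant and add -oth.
So lupadm → lupadmmoth.

lupadmmoth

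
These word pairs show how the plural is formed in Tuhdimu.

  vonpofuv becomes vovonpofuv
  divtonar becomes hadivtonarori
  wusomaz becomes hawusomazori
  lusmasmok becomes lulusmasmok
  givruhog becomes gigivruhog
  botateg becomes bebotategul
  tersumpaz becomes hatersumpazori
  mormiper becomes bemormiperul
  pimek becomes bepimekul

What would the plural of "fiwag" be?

hafiwagori

divtonar and mormiper both end in -r yet inflect differently (hadivtonarori, bemormiperul), so the final letter is not what conditions the rule; the last vowel is.
"fiwag" has last vowel 'a'. The stems whose last vowel is 'a' (divtonar → hadivtonarori, tersumpaz → hatersumpazori, wusomaz → hawusomazori) add ha- … -ori around the stem.
So fiwag → hafiwagori.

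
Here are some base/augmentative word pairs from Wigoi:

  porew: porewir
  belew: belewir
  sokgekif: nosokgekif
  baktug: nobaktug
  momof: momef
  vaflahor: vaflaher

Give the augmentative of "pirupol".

sokgekif and momof both end in -f yet inflect differently (nosokgekif, momef), so the final letter is not what conditions the rule; the last vowel is.
"pirupol" has last vowel 'o'. The stems whose last vowel is 'o' (momof → momef, vaflahor → vaflaher) change the last vowel to 'e'.
The other patterns: stems whose last vowel is 'e' add -ir; stems whose last vowel is 'i' or 'u' add the prefix no-.
So pirupol → pirupel.

pirupel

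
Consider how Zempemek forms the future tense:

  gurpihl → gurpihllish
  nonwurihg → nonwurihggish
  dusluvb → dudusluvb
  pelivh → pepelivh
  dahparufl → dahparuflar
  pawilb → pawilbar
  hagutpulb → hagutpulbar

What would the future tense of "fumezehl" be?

"fumezehl" has second-to-last letter 'h'. The stems whose second-to-last letter is 'h' (gurpihl → gurpihllish, nonwurihg → nonwurihggish) double the final consonant and add -ish.
So fumezehl → fumezehllish.

fumezehllish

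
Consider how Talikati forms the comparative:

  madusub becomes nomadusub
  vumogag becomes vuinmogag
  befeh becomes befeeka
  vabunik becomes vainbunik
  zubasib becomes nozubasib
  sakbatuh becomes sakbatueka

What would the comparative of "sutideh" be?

madusub and sakbatuh both have last vowel 'u' yet inflect differently (nomadusub, sakbatueka), so the last vowel is not what conditions the rule; the final letter is.
"sutideh" ends in -h. The stems ending in -h (befeh → befeeka, sakbatuh → sakbatueka) drop the final letter and add -eka.
So sutideh → sutideeka.

sutideeka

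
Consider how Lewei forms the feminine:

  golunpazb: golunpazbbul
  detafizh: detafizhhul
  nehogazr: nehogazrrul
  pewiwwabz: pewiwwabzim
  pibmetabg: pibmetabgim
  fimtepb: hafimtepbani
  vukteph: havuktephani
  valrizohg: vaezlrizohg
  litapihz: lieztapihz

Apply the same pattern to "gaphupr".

hagaphuprani

"gaphupr" has second-to-last letter 'p'. The stems whose second-to-last letter is 'p' (fimtepb → hafimtepbani, vukteph → havuktephani) add ha- … -ani around the stem.
So gaphupr → hagaphuprani.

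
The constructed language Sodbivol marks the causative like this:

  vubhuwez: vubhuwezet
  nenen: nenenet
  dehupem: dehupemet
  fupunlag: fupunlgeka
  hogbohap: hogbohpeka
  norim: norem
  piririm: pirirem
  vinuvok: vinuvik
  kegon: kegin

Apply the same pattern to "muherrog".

dehupem and norim both end in -m yet inflect differently (dehupemet, norem), so the final letter is not what conditions the rule; the last vowel is.
"muherrog" has last vowel 'o'. The stems whose last vowel is 'o' (vinuvok → vinuvik, kegon → kegin) change the last vowel to 'i'.
The other patterns: stems whose last vowel is 'e' add -et; stems whose last vowel is 'a' delete the last vowel and add -eka; stems whose last vowel is 'i' change the last vowel to 'e'.
So muherrog → muherrig.

muherrig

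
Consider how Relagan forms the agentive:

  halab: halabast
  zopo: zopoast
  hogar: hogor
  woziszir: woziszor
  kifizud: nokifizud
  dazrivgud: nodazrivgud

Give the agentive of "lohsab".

lohsabast

hogar and halab both have last vowel 'a' yet inflect differently (hogor, halabast), so the last vowel is not what conditions the rule; the final letter is.
"lohsab" ends in -b. The one such stem in the data (halab → halabast) adds -ast, so the same rule applies.
The other patterns: stems ending in -r change the last vowel to 'o'; stems ending in -d add the prefix no-.
So lohsab → lohsabast.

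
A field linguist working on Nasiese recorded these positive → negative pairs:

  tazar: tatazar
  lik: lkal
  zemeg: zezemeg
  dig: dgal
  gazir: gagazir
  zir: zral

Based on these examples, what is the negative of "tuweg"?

tutuweg

"tuweg" has 2 vowels. The stems with 2 vowels (tazar → tatazar, gazir → gagazir, zemeg → zezemeg) repeat the first consonant+vowel as a prefix.
So tuweg → tutuweg.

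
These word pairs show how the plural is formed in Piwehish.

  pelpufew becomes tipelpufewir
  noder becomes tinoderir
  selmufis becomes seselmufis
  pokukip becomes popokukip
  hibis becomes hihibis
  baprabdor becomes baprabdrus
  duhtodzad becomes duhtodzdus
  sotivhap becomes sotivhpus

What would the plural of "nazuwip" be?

nanazuwip

"nazuwip" has last vowel 'i'. The stems whose last vowel is 'i' (selmufis → seselmufis, pokukip → popokukip, hibis → hihibis) repeat the first consonant+vowel as a prefix.
The other patterns: stems whose last vowel is 'e' add ti- … -ir around the stem; stems whose last vowel is 'a' or 'o' delete the last vowel and add -us.
So nazuwip → nanazuwip.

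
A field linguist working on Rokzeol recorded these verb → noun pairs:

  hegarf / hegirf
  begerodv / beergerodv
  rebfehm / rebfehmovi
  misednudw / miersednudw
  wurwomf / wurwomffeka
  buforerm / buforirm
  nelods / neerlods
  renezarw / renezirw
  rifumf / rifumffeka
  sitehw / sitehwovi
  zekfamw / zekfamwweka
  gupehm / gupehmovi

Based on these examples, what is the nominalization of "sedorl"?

buforerm and gupehm both end in -m yet inflect differently (buforirm, gupehmovi), so the final letter is not what conditions the rule; the second-to-last letter is.
"sedorl" has second-to-last letter 'r'. The stems whose second-to-last letter is 'r' (renezarw → renezirw, buforerm → buforirm, hegarf → hegirf) change the last vowel to 'i'.
The other patterns: stems whose second-to-last letter is 'h' add -ovi; stems whose second-to-last letter is 'd' insert -er- after the first vowel; stems whose second-to-last letter is 'm' double the final consonant and add -eka.
So sedorl → sedirl.

sedirl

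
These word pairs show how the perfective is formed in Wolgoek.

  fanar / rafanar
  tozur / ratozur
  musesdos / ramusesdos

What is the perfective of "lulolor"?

ralulolor

Every pair shown (fanar → rafanar, tozur → ratozur, musesdos → ramusesdos) follows the same rule: add the prefix ra-.
So lulolor → ralulolor.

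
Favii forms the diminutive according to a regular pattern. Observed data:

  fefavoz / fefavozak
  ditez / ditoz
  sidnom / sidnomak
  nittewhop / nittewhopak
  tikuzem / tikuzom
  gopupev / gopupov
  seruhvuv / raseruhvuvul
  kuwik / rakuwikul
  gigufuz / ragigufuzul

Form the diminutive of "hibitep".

fefavoz and ditez both end in -z yet inflect differently (fefavozak, ditoz), so the final letter is not what conditions the rule; the last vowel is.
"hibitep" has last vowel 'e'. The stems whose last vowel is 'e' (gopupev → gopupov, ditez → ditoz, tikuzem → tikuzom) change the last vowel to 'o'.
The other patterns: stems whose last vowel is 'o' add -ak; stems whose last vowel is 'i' or 'u' add ra- … -ul around the stem.
So hibitep → hibitop.

hibitop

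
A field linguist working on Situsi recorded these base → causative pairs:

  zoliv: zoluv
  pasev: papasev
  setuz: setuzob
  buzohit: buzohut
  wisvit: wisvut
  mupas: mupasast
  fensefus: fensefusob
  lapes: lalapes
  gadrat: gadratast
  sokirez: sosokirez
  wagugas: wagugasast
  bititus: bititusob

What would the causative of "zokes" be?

zozokes

"zokes" has last vowel 'e'. The stems whose last vowel is 'e' (pasev → papasev, lapes → lalapes, sokirez → sosokirez) repeat the first consonant+vowel as a prefix.
So zokes → zozokes.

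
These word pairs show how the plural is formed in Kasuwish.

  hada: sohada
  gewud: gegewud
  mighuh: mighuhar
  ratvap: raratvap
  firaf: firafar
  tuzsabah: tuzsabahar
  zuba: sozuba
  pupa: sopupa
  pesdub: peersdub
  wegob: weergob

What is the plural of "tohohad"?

totohohad

mighuh and pesdub both have last vowel 'u' yet inflect differently (mighuhar, peersdub), so the last vowel is not what conditions the rule; the final letter is.
"tohohad" ends in -d. The one such stem in the data (gewud → gegewud) repeats the first consonant+vowel as a prefix (as does ratvap), so the same rule applies.
So tohohad → totohohad.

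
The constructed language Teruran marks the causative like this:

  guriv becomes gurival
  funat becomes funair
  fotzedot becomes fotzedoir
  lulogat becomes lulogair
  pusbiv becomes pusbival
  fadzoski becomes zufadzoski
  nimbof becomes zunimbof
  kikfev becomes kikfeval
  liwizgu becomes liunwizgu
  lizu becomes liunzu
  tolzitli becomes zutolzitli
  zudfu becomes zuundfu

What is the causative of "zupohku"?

pusbiv and tolzitli both have last vowel 'i' yet inflect differently (pusbival, zutolzitli), so the last vowel is not what conditions the rule; the final letter is.
"zupohku" ends in -u. The stems ending in -u (zudfu → zuundfu, lizu → liunzu, liwizgu → liunwizgu) insert -un- after the first vowel.
The other patterns: stems ending in -v add -al; stems ending in -t drop the final letter and add -ir; stems ending in -f or -i add the prefix zu-.
So zupohku → zuunpohku.

zuunpohku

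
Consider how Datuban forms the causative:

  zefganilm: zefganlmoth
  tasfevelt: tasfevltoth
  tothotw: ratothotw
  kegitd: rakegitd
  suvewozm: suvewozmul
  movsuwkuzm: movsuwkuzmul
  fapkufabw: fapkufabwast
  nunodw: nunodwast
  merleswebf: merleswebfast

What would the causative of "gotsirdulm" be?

zefganilm and suvewozm both end in -m yet inflect differently (zefganlmoth, suvewozmul), so the final letter is not what conditions the rule; the second-to-last letter is.
"gotsirdulm" has second-to-last letter 'l'. The stems whose second-to-last letter is 'l' (zefganilm → zefganlmoth, tasfevelt → tasfevltoth) delete the last vowel and add -oth.
So gotsirdulm → gotsirdlmoth.

gotsirdlmoth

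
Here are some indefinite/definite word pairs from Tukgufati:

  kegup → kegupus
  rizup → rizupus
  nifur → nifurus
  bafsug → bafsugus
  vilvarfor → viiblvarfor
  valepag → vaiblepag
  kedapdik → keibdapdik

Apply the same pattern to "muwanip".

nifur and vilvarfor both end in -r yet inflect differently (nifurus, viiblvarfor), so the final letter is not what conditions the rule; the number of vowels is.
"muwanip" has 3 vowels. The stems with 3 vowels (vilvarfor → viiblvarfor, valepag → vaiblepag, kedapdik → keibdapdik) insert -ib- after the first vowel.
So muwanip → muibwanip.

muibwanip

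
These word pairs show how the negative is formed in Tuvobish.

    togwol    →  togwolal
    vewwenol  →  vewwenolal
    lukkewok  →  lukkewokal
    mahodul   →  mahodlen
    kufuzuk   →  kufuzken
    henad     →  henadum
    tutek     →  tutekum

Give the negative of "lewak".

lewakum

togwol and mahodul both end in -l yet inflect differently (togwolal, mahodlen), so the final letter is not what conditions the rule; the last vowel is.
"lewak" has last vowel 'a'. The one such stem in the data (henad → henadum) adds -um, so the same rule applies.
So lewak → lewakum.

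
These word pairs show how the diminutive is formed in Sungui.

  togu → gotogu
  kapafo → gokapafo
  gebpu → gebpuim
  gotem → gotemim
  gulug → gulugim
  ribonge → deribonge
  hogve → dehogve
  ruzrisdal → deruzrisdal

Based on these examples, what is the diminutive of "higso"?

togu and gebpu both end in -u yet inflect differently (gotogu, gebpuim), so the final letter is not what conditions the rule; the first letter is.
"higso" begins with h-. The one such stem in the data (hogve → dehogve) adds the prefix de-, so the same rule applies.
The other patterns: stems beginning with k- or t- add the prefix go-; stems beginning with g- add -im.
So higso → dehigso.

dehigso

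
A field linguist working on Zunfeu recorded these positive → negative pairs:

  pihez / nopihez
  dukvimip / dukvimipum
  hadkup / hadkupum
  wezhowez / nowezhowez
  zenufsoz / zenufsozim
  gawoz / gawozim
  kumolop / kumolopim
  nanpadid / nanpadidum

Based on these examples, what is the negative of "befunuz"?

befunuzum

gawoz and pihez both end in -z yet inflect differently (gawozim, nopihez), so the final letter is not what conditions the rule; the last vowel is.
"befunuz" has last vowel 'u'. The one such stem in the data (hadkup → hadkupum) adds -um, so the same rule applies.
So befunuz → befunuzum.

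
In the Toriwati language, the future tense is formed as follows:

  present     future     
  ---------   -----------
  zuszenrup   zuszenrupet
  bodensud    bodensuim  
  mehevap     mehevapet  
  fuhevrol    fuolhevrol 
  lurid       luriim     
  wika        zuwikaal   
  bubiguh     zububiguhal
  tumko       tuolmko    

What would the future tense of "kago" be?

kaolgo

bodensud and zuszenrup both have last vowel 'u' yet inflect differently (bodensuim, zuszenrupet), so the last vowel is not what conditions the rule; the final letter is.
"kago" ends in -o. The one such stem in the data (tumko → tuolmko) inserts -ol- after the first vowel (as does fuhevrol), so the same rule applies.
So kago → kaolgo.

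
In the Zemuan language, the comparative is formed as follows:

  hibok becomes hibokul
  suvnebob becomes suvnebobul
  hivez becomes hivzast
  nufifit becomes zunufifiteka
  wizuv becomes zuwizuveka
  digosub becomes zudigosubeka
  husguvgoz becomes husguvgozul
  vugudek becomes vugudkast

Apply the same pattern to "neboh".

nebohul

digosub and suvnebob both end in -b yet inflect differently (zudigosubeka, suvnebobul), so the final letter is not what conditions the rule; the last vowel is.
"neboh" has last vowel 'o'. The stems whose last vowel is 'o' (husguvgoz → husguvgozul, hibok → hibokul, suvnebob → suvnebobul) add -ul.
The other patterns: stems whose last vowel is 'i' or 'u' add zu- … -eka around the stem; stems whose last vowel is 'e' delete the last vowel and add -ast.
So neboh → nebohul.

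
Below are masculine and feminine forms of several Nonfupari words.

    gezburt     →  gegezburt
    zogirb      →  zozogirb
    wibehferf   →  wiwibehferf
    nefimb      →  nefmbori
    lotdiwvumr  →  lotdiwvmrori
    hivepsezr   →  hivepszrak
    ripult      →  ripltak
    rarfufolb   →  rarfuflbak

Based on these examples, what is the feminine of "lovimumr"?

zogirb and nefimb both end in -b yet inflect differently (zozogirb, nefmbori), so the final letter is not what conditions the rule; the second-to-last letter is.
"lovimumr" has second-to-last letter 'm'. The stems whose second-to-last letter is 'm' (nefimb → nefmbori, lotdiwvumr → lotdiwvmrori) delete the last vowel and add -ori.
So lovimumr → lovimmrori.

lovimmrori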